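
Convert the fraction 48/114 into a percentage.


Percentage = (part / whole) × 100
= (48 / 114) × 100
≈ 42.11%

42.11%


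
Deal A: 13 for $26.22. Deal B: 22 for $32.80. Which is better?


Deal A: $26.22/13 = $2.0169/unit
Deal B: $32.80/22 = $1.4909/unit
B is cheaper per unit
= Deal B

Deal B


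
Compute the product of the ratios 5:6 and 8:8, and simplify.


Compound ratio = (5×8) : (6×8)
= 40:48
GCD = 8
= 5:6

5:6


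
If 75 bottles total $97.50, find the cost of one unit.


Unit rate = total / quantity
= 97.50 / 75
= $1.30 per unit

$1.30 per unit


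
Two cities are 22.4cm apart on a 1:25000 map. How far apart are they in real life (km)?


Real distance = map distance × scale
= 22.4cm × 25000
= 560000 cm = 5600.0 m
= 5.600 km

5.600 km


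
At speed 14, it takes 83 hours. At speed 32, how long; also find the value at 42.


Inverse proportion: x × y = constant
k = 14 × 83 = 1162
At x=32: k/32 = 36.31
At x=42: k/42 = 27.67
= 36.31 and 27.67

36.31 and 27.67


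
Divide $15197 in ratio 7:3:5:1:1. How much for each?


Total parts = 7 + 3 + 5 + 1 + 1 = 17
Part 1: 15197 × 7/17 = 6257.59
Part 2: 15197 × 3/17 = 2681.82
Part 3: 15197 × 5/17 = 4469.71
Part 4: 15197 × 1/17 = 893.94
Part 5: 15197 × 1/17 = 893.94
= Part 1: $6257.59, Part 2: $2681.82, Part 3: $4469.71, Part 4: $893.94, Part 5: $893.94

Part 1: $6257.59, Part 2: $2681.82, Part 3: $4469.71, Part 4: $893.94, Part 5: $893.94


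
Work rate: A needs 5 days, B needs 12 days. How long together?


Rate of A = 1/5 per day
Rate of B = 1/12 per day
Combined rate = 1/5 + 1/12 = 17/60 ≈ 0.2833 per day
Days = 1 / combined rate = 60/17
≈ 3.53 days

3.53 days


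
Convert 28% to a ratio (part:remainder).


28% means 28 parts out of 100; remainder = 72
Part : remainder = 28:72
GCD = 4
= 7:18

7:18


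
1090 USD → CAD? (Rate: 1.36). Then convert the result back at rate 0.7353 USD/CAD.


Amount × rate = 1090 × 1.36 = 1482.40 CAD
Round-trip: 1482.40 × 0.7353 = 1090.01 USD
= 1482.40 CAD, then 1090.01 USD

1482.40 CAD, then 1090.01 USD


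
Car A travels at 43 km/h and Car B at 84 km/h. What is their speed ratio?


Ratio = 43:84
GCD = 1
Simplified = 43:84
Time ratio (same distance) = 84:43
Speed ratio = 43:84

43:84


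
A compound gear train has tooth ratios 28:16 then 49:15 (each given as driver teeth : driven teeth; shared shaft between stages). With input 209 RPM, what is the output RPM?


Stage 1: RPM_B = RPM_A × t_A/t_B = 209 × 28/16 = 5852/16 = 365.75
B and C share a shaft → RPM_C = RPM_B
Stage 2: RPM_D = RPM_C × t_C/t_D = RPM_A × (t_A×t_C)/(t_B×t_D)
Overall ratio = (28×49)/(16×15) = 1372/240
RPM_D = 209 × 1372/240 = 286748/240
≈ 1194.78 RPM

1194.78 RPM


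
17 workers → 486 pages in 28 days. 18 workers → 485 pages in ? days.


Days ∝ work / workers, so d₂ = d₁ × (m₁/m₂) × (w₂/w₁)
Workers factor (inverse): 17/18 ≈ 0.9444
Work factor (direct): 485/486 ≈ 0.9979
d₂ = 28 × 17/18 × 485/486 = (28 × 17 × 485) / (18 × 486) = 230860/8748
≈ 26.39 days

26.39 days


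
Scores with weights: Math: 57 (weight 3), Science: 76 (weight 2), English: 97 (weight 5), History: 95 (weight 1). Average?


Numerator = 57×3 + 76×2 + 97×5 + 95×1
= 171 + 152 + 485 + 95
= 903
Total weight = 11
Weighted avg = 903/11
= 82.09

82.09


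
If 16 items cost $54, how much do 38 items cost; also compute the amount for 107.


Direct proportion: y/x = constant
k = 54/16 = 3.3750
y at x=38: k × 38 = 54 × 38 / 16 = 2052/16 = 128.25
y at x=107: k × 107 = 54 × 107 / 16 = 5778/16 ≈ 361.13
= 128.25 and 361.13

128.25 and 361.13


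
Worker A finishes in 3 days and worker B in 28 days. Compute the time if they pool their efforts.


Rate of A = 1/3 per day
Rate of B = 1/28 per day
Combined rate = 1/3 + 1/28 = 31/84 ≈ 0.3690 per day
Days = 1 / combined rate = 84/31
≈ 2.71 days

2.71 days


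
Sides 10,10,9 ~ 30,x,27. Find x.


Scale factor = 30/10 = 3
Missing side = 10 × 3
= 30.0

30.0


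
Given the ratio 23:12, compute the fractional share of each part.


Total parts = 23 + 12 = 35
First part: 23/35 = 23/35
Second part: 12/35 = 12/35
= 23/35 and 12/35

23/35 and 12/35


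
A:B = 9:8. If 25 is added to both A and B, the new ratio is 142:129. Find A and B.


Let A = 9k, B = 8k.
(9k + 25) / (8k + 25) = 142/129
Cross-multiply: 129(9k + 25) = 142(8k + 25)
1161k + 3225 = 1136k + 3550
1161k - 1136k = 3550 - 3225
25k = 325
k = 325/25 = 13
A = 9×13 = 117, B = 8×13 = 104
= A = 117, B = 104

A = 117, B = 104


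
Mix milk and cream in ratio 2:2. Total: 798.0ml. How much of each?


Total parts = 2 + 2 = 4
milk: 798.0 × 2/4 = 399.0ml
cream: 798.0 × 2/4 = 399.0ml
= 399.0ml and 399.0ml

399.0ml and 399.0ml


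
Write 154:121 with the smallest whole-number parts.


GCD(154, 121) = 11
154/11 : 121/11
= 14:11

14:11


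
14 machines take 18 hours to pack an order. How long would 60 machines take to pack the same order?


Inverse proportion: x × y = constant
k = 14 × 18 = 252
y₂ = k / 60 = 252 / 60
= 4.20

4.20


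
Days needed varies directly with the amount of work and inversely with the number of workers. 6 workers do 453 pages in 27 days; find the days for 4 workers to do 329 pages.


Days ∝ work / workers, so d₂ = d₁ × (m₁/m₂) × (w₂/w₁)
Workers factor (inverse): 6/4 = 1.5000
Work factor (direct): 329/453 ≈ 0.7263
d₂ = 27 × 6/4 × 329/453 = (27 × 6 × 329) / (4 × 453) = 53298/1812
≈ 29.41 days

29.41 days


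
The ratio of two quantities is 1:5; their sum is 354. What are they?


Let A = 1k, B = 5k.
1k + 5k = 354
6k = 354 → k = 354/6 = 59
A = 1×59 = 59, B = 5×59 = 295
= A = 59, B = 295

A = 59, B = 295


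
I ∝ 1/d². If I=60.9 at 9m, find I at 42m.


I₁d₁² = I₂d₂²
I₂ = I₁ × (d₁/d₂)²
= 60.9 × (9/42)²
= 60.9 × 81/1764
= 4932.9/1764
≈ 2.7964

2.7964


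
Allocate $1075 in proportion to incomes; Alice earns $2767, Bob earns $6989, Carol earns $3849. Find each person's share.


Total income = 2767 + 6989 + 3849 = $13605
Alice: $1075 × 2767/13605 = $218.63
Bob: $1075 × 6989/13605 = $552.24
Carol: $1075 × 3849/13605 = $304.13
= Alice: $218.63, Bob: $552.24, Carol: $304.13

Alice: $218.63, Bob: $552.24, Carol: $304.13


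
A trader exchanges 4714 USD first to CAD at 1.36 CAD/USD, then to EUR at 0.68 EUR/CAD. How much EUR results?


Step 1: 4714 USD × 1.36 = 6411.04 CAD
Step 2: 6411.04 CAD × 0.68 = 4359.51 EUR
Implied rate USD→EUR = 1.36 × 0.68 = 0.9248
= 4359.51 EUR

4359.51 EUR


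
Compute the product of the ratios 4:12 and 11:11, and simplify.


Compound ratio = (4×11) : (12×11)
= 44:132
GCD = 44
= 1:3

1:3


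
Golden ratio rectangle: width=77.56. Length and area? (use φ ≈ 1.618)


φ = (1 + √5) / 2 ≈ 1.618
Length = width × φ = 77.56 × 1.618 = 125.49208
≈ 125.49
Area = width × length = 77.56 × 125.49208 = 9733.1657248 ≈ 9733.17
= Length: 125.49, Area: 9733.17

Length: 125.49, Area: 9733.17


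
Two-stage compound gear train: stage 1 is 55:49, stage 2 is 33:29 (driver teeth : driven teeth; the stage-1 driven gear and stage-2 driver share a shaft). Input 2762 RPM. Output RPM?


Stage 1: RPM_B = RPM_A × t_A/t_B = 2762 × 55/49 = 151910/49 ≈ 3100.20
B and C share a shaft → RPM_C = RPM_B
Stage 2: RPM_D = RPM_C × t_C/t_D = RPM_A × (t_A×t_C)/(t_B×t_D)
Overall ratio = (55×33)/(49×29) = 1815/1421
RPM_D = 2762 × 1815/1421 = 5013030/1421
≈ 3527.82 RPM

3527.82 RPM


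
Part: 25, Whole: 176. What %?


Percentage = (part / whole) × 100
= (25 / 176) × 100
≈ 14.20%

14.20%


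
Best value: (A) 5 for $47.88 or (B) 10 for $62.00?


Deal A: $47.88/5 = $9.5760/unit
Deal B: $62.00/10 = $6.2000/unit
B is cheaper per unit
= Deal B

Deal B


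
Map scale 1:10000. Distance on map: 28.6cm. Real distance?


Real distance = map distance × scale
= 28.6cm × 10000
= 286000 cm = 2860.0 m
= 2.860 km

2.860 km


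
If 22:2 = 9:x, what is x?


Cross multiply: 22 × x = 2 × 9
22x = 18
x = 18 / 22
= 0.82

0.82


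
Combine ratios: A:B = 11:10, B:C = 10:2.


Match B: multiply A:B by 10 → 110:100
Multiply B:C by 10 → 100:20
Combined: 110:100:20
GCD = 10
= 11:10:2

11:10:2


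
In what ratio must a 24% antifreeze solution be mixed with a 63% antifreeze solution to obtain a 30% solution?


Let x parts of 24% mix with y parts of 63%.
24x + 63y = 30(x + y)
24x + 63y = 30x + 30y
x(24 - 30) = y(30 - 63)
x/y = (63 - 30)/(30 - 24) = 33/6
Simplify: 11:2
= 11:2

11:2


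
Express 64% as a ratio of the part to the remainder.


64% means 64 parts out of 100; remainder = 36
Part : remainder = 64:36
GCD = 4
= 16:9

16:9


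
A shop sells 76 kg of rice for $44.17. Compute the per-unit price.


Unit rate = total / quantity
= 44.17 / 76
= $0.58 per unit

$0.58 per unit


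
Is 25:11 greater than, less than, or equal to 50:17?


25/11 = 2.2727
50/17 = 2.9412
2.2727 < 2.9412, so 25:11 is less
= less than

less than


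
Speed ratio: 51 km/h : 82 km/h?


Ratio = 51:82
GCD = 1
Simplified = 51:82
Time ratio (same distance) = 82:51
Speed ratio = 51:82

51:82


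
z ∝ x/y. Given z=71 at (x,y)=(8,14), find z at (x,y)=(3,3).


z = k·x/y
Solve for k using the known point: k = z·y/x = 71×14/8 = 994/8 = 124.2500
Now evaluate at x=3, y=3:
z = k × 3 / 3 = (994 × 3) / (8 × 3) = 2982/24
= 124.2500

124.2500


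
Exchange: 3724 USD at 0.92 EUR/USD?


Amount × rate = 3724 × 0.92
= 3426.08 EUR

3426.08 EUR


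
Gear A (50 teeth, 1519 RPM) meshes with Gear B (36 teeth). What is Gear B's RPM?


Gear ratio = 50:36 = 25:18
RPM_B = RPM_A × (teeth_A / teeth_B)
= 1519 × (50/36)
= 2109.7 RPM

2109.7 RPM


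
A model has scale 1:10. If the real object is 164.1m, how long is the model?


Model size = real / scale
= 164.1 / 10
= 16.4100 m

16.4100 m


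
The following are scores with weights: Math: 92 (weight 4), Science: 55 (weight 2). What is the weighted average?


Numerator = 92×4 + 55×2
= 368 + 110
= 478
Total weight = 6
Weighted avg = 478/6
= 79.67

79.67


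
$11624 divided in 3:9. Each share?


Total parts = 3 + 9 = 12
Part 1: 11624 × 3/12 = 2906.00
Part 2: 11624 × 9/12 = 8718.00
= Part 1: $2906.00, Part 2: $8718.00

Part 1: $2906.00, Part 2: $8718.00


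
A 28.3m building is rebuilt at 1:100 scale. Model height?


Model size = real / scale
= 28.3 / 100
= 0.2830 m

0.2830 m


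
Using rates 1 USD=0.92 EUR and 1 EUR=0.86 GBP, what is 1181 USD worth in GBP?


Step 1: 1181 USD × 0.92 = 1086.52 EUR
Step 2: 1086.52 EUR × 0.86 = 934.41 GBP
Implied rate USD→GBP = 0.92 × 0.86 = 0.7912
= 934.41 GBP

934.41 GBP


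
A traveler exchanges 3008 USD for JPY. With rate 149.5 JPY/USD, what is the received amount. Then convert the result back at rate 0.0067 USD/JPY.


Amount × rate = 3008 × 149.5 = 449696.00 JPY
Round-trip: 449696.00 × 0.0067 = 3012.96 USD
= 449696.00 JPY, then 3012.96 USD

449696.00 JPY, then 3012.96 USD


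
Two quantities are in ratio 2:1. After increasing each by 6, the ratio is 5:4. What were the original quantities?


Let A = 2k, B = 1k.
(2k + 6) / (1k + 6) = 5/4
Cross-multiply: 4(2k + 6) = 5(1k + 6)
8k + 24 = 5k + 30
8k - 5k = 30 - 24
3k = 6
k = 6/3 = 2
A = 2×2 = 4, B = 1×2 = 2
= A = 4, B = 2

A = 4, B = 2


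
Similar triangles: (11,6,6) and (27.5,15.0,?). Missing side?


Scale factor = 27.5/11 = 2.5
Missing side = 6 × 2.5
= 15.0

15.0


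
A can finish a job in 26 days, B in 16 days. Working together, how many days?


Rate of A = 1/26 per day
Rate of B = 1/16 per day
Combined rate = 1/26 + 1/16 = 42/416 ≈ 0.1010 per day
Days = 1 / combined rate = 416/42
≈ 9.90 days

9.90 days


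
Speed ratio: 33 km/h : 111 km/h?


Ratio = 33:111
GCD = 3
Simplified = 11:37
Time ratio (same distance) = 37:11
Speed ratio = 11:37

11:37


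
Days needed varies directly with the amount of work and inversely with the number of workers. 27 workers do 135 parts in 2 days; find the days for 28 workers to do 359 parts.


Days ∝ work / workers, so d₂ = d₁ × (m₁/m₂) × (w₂/w₁)
Workers factor (inverse): 27/28 ≈ 0.9643
Work factor (direct): 359/135 ≈ 2.6593
d₂ = 2 × 27/28 × 359/135 = (2 × 27 × 359) / (28 × 135) = 19386/3780
≈ 5.13 days

5.13 days


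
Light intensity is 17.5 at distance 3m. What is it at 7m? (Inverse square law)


I₁d₁² = I₂d₂²
I₂ = I₁ × (d₁/d₂)²
= 17.5 × (3/7)²
= 17.5 × 9/49
= 157.5/49
≈ 3.2143

3.2143


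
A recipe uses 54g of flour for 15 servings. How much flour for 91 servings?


Direct proportion: y/x = constant
k = 54/15 = 3.6000
y₂ = k × 91 = 54 × 91 / 15 = 4914/15
= 327.60

327.60


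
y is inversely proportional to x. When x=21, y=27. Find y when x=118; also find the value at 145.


Inverse proportion: x × y = constant
k = 21 × 27 = 567
At x=118: k/118 = 4.81
At x=145: k/145 = 3.91
= 4.81 and 3.91

4.81 and 3.91


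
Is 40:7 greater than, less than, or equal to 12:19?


40/7 = 5.7143
12/19 = 0.6316
5.7143 > 0.6316, so 40:7 is greater
= greater than

greater than


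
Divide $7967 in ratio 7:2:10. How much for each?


Total parts = 7 + 2 + 10 = 19
Part 1: 7967 × 7/19 = 2935.21
Part 2: 7967 × 2/19 = 838.63
Part 3: 7967 × 10/19 = 4193.16
= Part 1: $2935.21, Part 2: $838.63, Part 3: $4193.16

Part 1: $2935.21, Part 2: $838.63, Part 3: $4193.16


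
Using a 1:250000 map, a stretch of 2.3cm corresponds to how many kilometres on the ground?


Real distance = map distance × scale
= 2.3cm × 250000
= 575000 cm = 5750.0 m
= 5.750 km

5.750 km


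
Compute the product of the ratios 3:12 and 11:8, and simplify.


Compound ratio = (3×11) : (12×8)
= 33:96
GCD = 3
= 11:32

11:32


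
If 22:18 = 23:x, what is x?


Cross multiply: 22 × x = 18 × 23
22x = 414
x = 414 / 22
= 18.82

18.82


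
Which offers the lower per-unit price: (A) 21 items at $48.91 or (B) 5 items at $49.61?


Deal A: $48.91/21 = $2.3290/unit
Deal B: $49.61/5 = $9.9220/unit
A is cheaper per unit
= Deal A

Deal A


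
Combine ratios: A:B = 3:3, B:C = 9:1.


Match B: multiply A:B by 9 → 27:27
Multiply B:C by 3 → 27:3
Combined: 27:27:3
GCD = 3
= 9:9:1

9:9:1


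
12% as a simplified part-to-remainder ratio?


12% means 12 parts out of 100; remainder = 88
Part : remainder = 12:88
GCD = 4
= 3:22

3:22


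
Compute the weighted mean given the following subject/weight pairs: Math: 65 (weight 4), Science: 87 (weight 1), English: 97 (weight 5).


Numerator = 65×4 + 87×1 + 97×5
= 260 + 87 + 485
= 832
Total weight = 10
Weighted avg = 832/10
= 83.20

83.20


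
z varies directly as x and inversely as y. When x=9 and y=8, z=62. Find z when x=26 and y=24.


z = k·x/y
Solve for k using the known point: k = z·y/x = 62×8/9 = 496/9 ≈ 55.1111
Now evaluate at x=26, y=24:
z = k × 26 / 24 = (496 × 26) / (9 × 24) = 12896/216
≈ 59.7037

59.7037


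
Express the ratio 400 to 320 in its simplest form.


GCD(400, 320) = 80
400/80 : 320/80
= 5:4

5:4


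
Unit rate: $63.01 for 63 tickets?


Unit rate = total / quantity
= 63.01 / 63
= $1.00 per unit

$1.00 per unit


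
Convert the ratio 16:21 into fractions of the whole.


Total parts = 16 + 21 = 37
First part: 16/37 = 16/37
Second part: 21/37 = 21/37
= 16/37 and 21/37

16/37 and 21/37


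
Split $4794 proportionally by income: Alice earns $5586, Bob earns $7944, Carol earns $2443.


Total income = 5586 + 7944 + 2443 = $15973
Alice: $4794 × 5586/15973 = $1676.53
Bob: $4794 × 7944/15973 = $2384.24
Carol: $4794 × 2443/15973 = $733.22
= Alice: $1676.53, Bob: $2384.24, Carol: $733.22

Alice: $1676.53, Bob: $2384.24, Carol: $733.22


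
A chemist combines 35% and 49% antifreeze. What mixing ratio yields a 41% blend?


Let x parts of 35% mix with y parts of 49%.
35x + 49y = 41(x + y)
35x + 49y = 41x + 41y
x(35 - 41) = y(41 - 49)
x/y = (49 - 41)/(41 - 35) = 8/6
Simplify: 4:3
= 4:3

4:3


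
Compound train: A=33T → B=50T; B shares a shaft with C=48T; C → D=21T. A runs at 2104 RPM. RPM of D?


Stage 1: RPM_B = RPM_A × t_A/t_B = 2104 × 33/50 = 69432/50 = 1388.64
B and C share a shaft → RPM_C = RPM_B
Stage 2: RPM_D = RPM_C × t_C/t_D = RPM_A × (t_A×t_C)/(t_B×t_D)
Overall ratio = (33×48)/(50×21) = 1584/1050
RPM_D = 2104 × 1584/1050 = 3332736/1050
≈ 3174.03 RPM

3174.03 RPM


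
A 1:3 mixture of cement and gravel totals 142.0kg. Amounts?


Total parts = 1 + 3 = 4
cement: 142.0 × 1/4 = 35.5kg
gravel: 142.0 × 3/4 = 106.5kg
= 35.5kg and 106.5kg

35.5kg and 106.5kg


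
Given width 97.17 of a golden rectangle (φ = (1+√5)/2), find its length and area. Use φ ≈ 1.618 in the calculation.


φ = (1 + √5) / 2 ≈ 1.618
Length = width × φ = 97.17 × 1.618 = 157.22106
≈ 157.22
Area = width × length = 97.17 × 157.22106 = 15277.1704002 ≈ 15277.17
= Length: 157.22, Area: 15277.17

Length: 157.22, Area: 15277.17


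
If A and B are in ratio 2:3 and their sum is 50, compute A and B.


Let A = 2k, B = 3k.
2k + 3k = 50
5k = 50 → k = 50/5 = 10
A = 2×10 = 20, B = 3×10 = 30
= A = 20, B = 30

A = 20, B = 30


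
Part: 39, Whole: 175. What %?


Percentage = (part / whole) × 100
= (39 / 175) × 100
≈ 22.29%

22.29%


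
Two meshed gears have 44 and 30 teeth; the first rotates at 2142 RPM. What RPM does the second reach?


Gear ratio = 44:30 = 22:15
RPM_B = RPM_A × (teeth_A / teeth_B)
= 2142 × (44/30)
= 3141.6 RPM

3141.6 RPM


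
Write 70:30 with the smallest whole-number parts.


GCD(70, 30) = 10
70/10 : 30/10
= 7:3

7:3


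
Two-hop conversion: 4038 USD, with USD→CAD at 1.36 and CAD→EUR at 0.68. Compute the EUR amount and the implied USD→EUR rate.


Step 1: 4038 USD × 1.36 = 5491.68 CAD
Step 2: 5491.68 CAD × 0.68 = 3734.34 EUR
Implied rate USD→EUR = 1.36 × 0.68 = 0.9248
= 3734.34 EUR; implied rate 0.9248 EUR/USD

3734.34 EUR; implied rate 0.9248 EUR/USD


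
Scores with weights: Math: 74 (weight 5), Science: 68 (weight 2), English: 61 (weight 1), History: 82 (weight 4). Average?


Numerator = 74×5 + 68×2 + 61×1 + 82×4
= 370 + 136 + 61 + 328
= 895
Total weight = 12
Weighted avg = 895/12
= 74.58

74.58


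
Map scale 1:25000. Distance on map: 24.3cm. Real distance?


Real distance = map distance × scale
= 24.3cm × 25000
= 607500 cm = 6075.0 m
= 6.075 km

6.075 km


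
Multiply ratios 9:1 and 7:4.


Compound ratio = (9×7) : (1×4)
= 63:4
GCD = 1
= 63:4

63:4


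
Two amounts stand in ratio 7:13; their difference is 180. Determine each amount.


Let A = 7k, B = 13k.
13k - 7k = 180
6k = 180 → k = 180/6 = 30
A = 7×30 = 210, B = 13×30 = 390
= A = 210, B = 390

A = 210, B = 390


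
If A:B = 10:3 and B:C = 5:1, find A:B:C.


Match B: multiply A:B by 5 → 50:15
Multiply B:C by 3 → 15:3
Combined: 50:15:3
GCD = 1
= 50:15:3

50:15:3


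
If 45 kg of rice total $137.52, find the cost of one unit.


Unit rate = total / quantity
= 137.52 / 45
= $3.06 per unit

$3.06 per unit


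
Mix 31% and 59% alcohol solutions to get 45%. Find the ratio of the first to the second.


Let x parts of 31% mix with y parts of 59%.
31x + 59y = 45(x + y)
31x + 59y = 45x + 45y
x(31 - 45) = y(45 - 59)
x/y = (59 - 45)/(45 - 31) = 14/14
Simplify: 1:1
= 1:1

1:1


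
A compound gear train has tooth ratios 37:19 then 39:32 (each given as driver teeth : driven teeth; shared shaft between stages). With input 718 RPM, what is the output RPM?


Stage 1: RPM_B = RPM_A × t_A/t_B = 718 × 37/19 = 26566/19 ≈ 1398.21
B and C share a shaft → RPM_C = RPM_B
Stage 2: RPM_D = RPM_C × t_C/t_D = RPM_A × (t_A×t_C)/(t_B×t_D)
Overall ratio = (37×39)/(19×32) = 1443/608
RPM_D = 718 × 1443/608 = 1036074/608
≈ 1704.07 RPM

1704.07 RPM


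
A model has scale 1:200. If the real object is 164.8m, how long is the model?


Model size = real / scale
= 164.8 / 200
= 0.8240 m

0.8240 m


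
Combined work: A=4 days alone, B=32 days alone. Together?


Rate of A = 1/4 per day
Rate of B = 1/32 per day
Combined rate = 1/4 + 1/32 = 36/128 ≈ 0.2813 per day
Days = 1 / combined rate = 128/36
≈ 3.56 days

3.56 days


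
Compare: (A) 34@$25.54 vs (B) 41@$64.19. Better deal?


Deal A: $25.54/34 = $0.7512/unit
Deal B: $64.19/41 = $1.5656/unit
A is cheaper per unit
= Deal A

Deal A


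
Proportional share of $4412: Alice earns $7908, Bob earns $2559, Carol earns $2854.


Total income = 7908 + 2559 + 2854 = $13321
Alice: $4412 × 7908/13321 = $2619.18
Bob: $4412 × 2559/13321 = $847.56
Carol: $4412 × 2854/13321 = $945.26
= Alice: $2619.18, Bob: $847.56, Carol: $945.26

Alice: $2619.18, Bob: $847.56, Carol: $945.26


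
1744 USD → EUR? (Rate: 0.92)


Amount × rate = 1744 × 0.92
= 1604.48 EUR

1604.48 EUR


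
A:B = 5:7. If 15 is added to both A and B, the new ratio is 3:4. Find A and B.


Let A = 5k, B = 7k.
(5k + 15) / (7k + 15) = 3/4
Cross-multiply: 4(5k + 15) = 3(7k + 15)
20k + 60 = 21k + 45
20k - 21k = 45 - 60
-1k = -15
k = -15/-1 = 15
A = 5×15 = 75, B = 7×15 = 105
= A = 75, B = 105

A = 75, B = 105


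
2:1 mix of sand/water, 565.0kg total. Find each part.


Total parts = 2 + 1 = 3
sand: 565.0 × 2/3 = 376.7kg
water: 565.0 × 1/3 = 188.3kg
= 376.7kg and 188.3kg

376.7kg and 188.3kg


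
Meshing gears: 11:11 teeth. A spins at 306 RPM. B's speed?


Gear ratio = 11:11 = 1:1
RPM_B = RPM_A × (teeth_A / teeth_B)
= 306 × (11/11)
= 306.0 RPM

306.0 RPM


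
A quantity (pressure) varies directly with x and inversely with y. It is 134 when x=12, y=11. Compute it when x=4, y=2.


z = k·x/y
Solve for k using the known point: k = z·y/x = 134×11/12 = 1474/12 ≈ 122.8333
Now evaluate at x=4, y=2:
z = k × 4 / 2 = (1474 × 4) / (12 × 2) = 5896/24
≈ 245.6667

245.6667


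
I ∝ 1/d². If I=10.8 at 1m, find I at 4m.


I₁d₁² = I₂d₂²
I₂ = I₁ × (d₁/d₂)²
= 10.8 × (1/4)²
= 10.8 × 1/16
= 10.8/16
= 0.6750

0.6750


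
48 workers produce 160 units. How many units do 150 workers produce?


Direct proportion: y/x = constant
k = 160/48 ≈ 3.3333
y₂ = k × 150 = 160 × 150 / 48 = 24000/48
= 500.00

500.00


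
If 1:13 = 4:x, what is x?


Cross multiply: 1 × x = 13 × 4
1x = 52
x = 52 / 1
= 52.00

52.00


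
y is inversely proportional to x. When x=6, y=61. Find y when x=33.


Inverse proportion: x × y = constant
k = 6 × 61 = 366
y₂ = k / 33 = 366 / 33
= 11.09

11.09


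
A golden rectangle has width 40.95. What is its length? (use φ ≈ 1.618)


φ = (1 + √5) / 2 ≈ 1.618
Length = width × φ = 40.95 × 1.618 = 66.2571
≈ 66.26

66.26


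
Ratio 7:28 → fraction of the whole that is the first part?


Total parts = 7 + 28 = 35
First part: 7/35 = 1/5
= 1/5

1/5


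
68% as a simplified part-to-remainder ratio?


68% means 68 parts out of 100; remainder = 32
Part : remainder = 68:32
GCD = 4
= 17:8

17:8


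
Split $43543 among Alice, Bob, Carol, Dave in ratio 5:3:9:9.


Total parts = 5 + 3 + 9 + 9 = 26
Alice: 43543 × 5/26 = 8373.65
Bob: 43543 × 3/26 = 5024.19
Carol: 43543 × 9/26 = 15072.58
Dave: 43543 × 9/26 = 15072.58
= Alice: $8373.65, Bob: $5024.19, Carol: $15072.58, Dave: $15072.58

Alice: $8373.65, Bob: $5024.19, Carol: $15072.58, Dave: $15072.58


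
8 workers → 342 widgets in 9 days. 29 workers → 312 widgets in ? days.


Days ∝ work / workers, so d₂ = d₁ × (m₁/m₂) × (w₂/w₁)
Workers factor (inverse): 8/29 ≈ 0.2759
Work factor (direct): 312/342 ≈ 0.9123
d₂ = 9 × 8/29 × 312/342 = (9 × 8 × 312) / (29 × 342) = 22464/9918
≈ 2.26 days

2.26 days


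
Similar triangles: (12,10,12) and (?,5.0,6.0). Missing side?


Scale factor = 5.0/10 = 0.5
Missing side = 12 × 0.5
= 6.0

6.0


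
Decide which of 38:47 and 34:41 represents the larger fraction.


38/47 = 0.8085
34/41 = 0.8293
0.8085 < 0.8293, so 38:47 is less
= 34:41

34:41


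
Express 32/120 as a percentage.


Percentage = (part / whole) × 100
= (32 / 120) × 100
≈ 26.67%

26.67%


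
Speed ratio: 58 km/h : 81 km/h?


Ratio = 58:81
GCD = 1
Simplified = 58:81
Time ratio (same distance) = 81:58
Speed ratio = 58:81

58:81


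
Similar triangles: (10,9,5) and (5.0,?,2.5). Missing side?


Scale factor = 5.0/10 = 0.5
Missing side = 9 × 0.5
= 4.5

4.5


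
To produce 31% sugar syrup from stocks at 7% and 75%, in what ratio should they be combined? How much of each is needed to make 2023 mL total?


Let x parts of 7% mix with y parts of 75%.
7x + 75y = 31(x + y)
7x + 75y = 31x + 31y
x(7 - 31) = y(31 - 75)
x/y = (75 - 31)/(31 - 7) = 44/24
Simplify: 11:6
Total parts = 17; one part = 2023/17 = 119.00 mL
7% solution: 11×119.00 = 1309.00 mL
75% solution: 6×119.00 = 714.00 mL
= ratio 11:6; 1309.00 mL and 714.00 mL

ratio 11:6; 1309.00 mL and 714.00 mL


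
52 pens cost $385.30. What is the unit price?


Unit rate = total / quantity
= 385.30 / 52
= $7.41 per unit

$7.41 per unit


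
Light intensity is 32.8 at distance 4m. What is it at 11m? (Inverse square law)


I₁d₁² = I₂d₂²
I₂ = I₁ × (d₁/d₂)²
= 32.8 × (4/11)²
= 32.8 × 16/121
= 524.8/121
≈ 4.3372

4.3372


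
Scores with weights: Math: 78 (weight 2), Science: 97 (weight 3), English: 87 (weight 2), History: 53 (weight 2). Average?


Numerator = 78×2 + 97×3 + 87×2 + 53×2
= 156 + 291 + 174 + 106
= 727
Total weight = 9
Weighted avg = 727/9
= 80.78

80.78


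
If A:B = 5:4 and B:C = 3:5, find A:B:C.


Match B: multiply A:B by 3 → 15:12
Multiply B:C by 4 → 12:20
Combined: 15:12:20
GCD = 1
= 15:12:20

15:12:20


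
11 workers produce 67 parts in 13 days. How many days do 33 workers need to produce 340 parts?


Days ∝ work / workers, so d₂ = d₁ × (m₁/m₂) × (w₂/w₁)
Workers factor (inverse): 11/33 ≈ 0.3333
Work factor (direct): 340/67 ≈ 5.0746
d₂ = 13 × 11/33 × 340/67 = (13 × 11 × 340) / (33 × 67) = 48620/2211
≈ 21.99 days

21.99 days


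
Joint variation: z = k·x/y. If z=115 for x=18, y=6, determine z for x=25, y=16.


z = k·x/y
Solve for k using the known point: k = z·y/x = 115×6/18 = 690/18 ≈ 38.3333
Now evaluate at x=25, y=16:
z = k × 25 / 16 = (690 × 25) / (18 × 16) = 17250/288
≈ 59.8958

59.8958


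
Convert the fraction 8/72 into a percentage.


Percentage = (part / whole) × 100
= (8 / 72) × 100
≈ 11.11%

11.11%


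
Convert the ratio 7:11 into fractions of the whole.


Total parts = 7 + 11 = 18
First part: 7/18 = 7/18
Second part: 11/18 = 11/18
= 7/18 and 11/18

7/18 and 11/18


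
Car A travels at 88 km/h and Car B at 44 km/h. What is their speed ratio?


Ratio = 88:44
GCD = 44
Simplified = 2:1
Time ratio (same distance) = 1:2
Speed ratio = 2:1

2:1


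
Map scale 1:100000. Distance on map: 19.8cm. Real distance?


Real distance = map distance × scale
= 19.8cm × 100000
= 1980000 cm = 19800.0 m
= 19.800 km

19.800 km


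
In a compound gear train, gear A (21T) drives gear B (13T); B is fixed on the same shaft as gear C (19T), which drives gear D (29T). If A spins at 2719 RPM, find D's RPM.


Stage 1: RPM_B = RPM_A × t_A/t_B = 2719 × 21/13 = 57099/13 ≈ 4392.23
B and C share a shaft → RPM_C = RPM_B
Stage 2: RPM_D = RPM_C × t_C/t_D = RPM_A × (t_A×t_C)/(t_B×t_D)
Overall ratio = (21×19)/(13×29) = 399/377
RPM_D = 2719 × 399/377 = 1084881/377
≈ 2877.67 RPM

2877.67 RPM


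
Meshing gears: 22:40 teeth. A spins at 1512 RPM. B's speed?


Gear ratio = 22:40 = 11:20
RPM_B = RPM_A × (teeth_A / teeth_B)
= 1512 × (22/40)
= 831.6 RPM

831.6 RPM


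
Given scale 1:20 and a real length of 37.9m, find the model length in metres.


Model size = real / scale
= 37.9 / 20
= 1.8950 m

1.8950 m


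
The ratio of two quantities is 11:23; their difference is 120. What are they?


Let A = 11k, B = 23k.
23k - 11k = 120
12k = 120 → k = 120/12 = 10
A = 11×10 = 110, B = 23×10 = 230
= A = 110, B = 230

A = 110, B = 230


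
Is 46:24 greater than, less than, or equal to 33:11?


46/24 = 1.9167
33/11 = 3.0000
1.9167 < 3.0000, so 46:24 is less
= less than

less than


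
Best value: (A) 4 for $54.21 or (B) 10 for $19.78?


Deal A: $54.21/4 = $13.5525/unit
Deal B: $19.78/10 = $1.9780/unit
B is cheaper per unit
= Deal B

Deal B


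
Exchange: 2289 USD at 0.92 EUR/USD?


Amount × rate = 2289 × 0.92
= 2105.88 EUR

2105.88 EUR


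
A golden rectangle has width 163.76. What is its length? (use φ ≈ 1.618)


φ = (1 + √5) / 2 ≈ 1.618
Length = width × φ = 163.76 × 1.618 = 264.96368
≈ 264.96

264.96


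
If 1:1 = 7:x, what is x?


Cross multiply: 1 × x = 1 × 7
1x = 7
x = 7 / 1
= 7.00

7.00


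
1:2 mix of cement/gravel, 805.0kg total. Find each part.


Total parts = 1 + 2 = 3
cement: 805.0 × 1/3 = 268.3kg
gravel: 805.0 × 2/3 = 536.7kg
= 268.3kg and 536.7kg

268.3kg and 536.7kg


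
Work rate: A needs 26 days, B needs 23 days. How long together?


Rate of A = 1/26 per day
Rate of B = 1/23 per day
Combined rate = 1/26 + 1/23 = 49/598 ≈ 0.0819 per day
Days = 1 / combined rate = 598/49
≈ 12.20 days

12.20 days


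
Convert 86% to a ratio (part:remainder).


86% means 86 parts out of 100; remainder = 14
Part : remainder = 86:14
GCD = 2
= 43:7

43:7


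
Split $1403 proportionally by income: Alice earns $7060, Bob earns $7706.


Total income = 7060 + 7706 = $14766
Alice: $1403 × 7060/14766 = $670.81
Bob: $1403 × 7706/14766 = $732.19
= Alice: $670.81, Bob: $732.19

Alice: $670.81, Bob: $732.19


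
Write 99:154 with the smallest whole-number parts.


GCD(99, 154) = 11
99/11 : 154/11
= 9:14

9:14


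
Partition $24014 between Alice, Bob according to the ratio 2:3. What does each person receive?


Total parts = 2 + 3 = 5
Alice: 24014 × 2/5 = 9605.60
Bob: 24014 × 3/5 = 14408.40
= Alice: $9605.60, Bob: $14408.40

Alice: $9605.60, Bob: $14408.40


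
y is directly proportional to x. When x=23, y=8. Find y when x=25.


Direct proportion: y/x = constant
k = 8/23 ≈ 0.3478
y₂ = k × 25 = 8 × 25 / 23 = 200/23
≈ 8.70

8.70


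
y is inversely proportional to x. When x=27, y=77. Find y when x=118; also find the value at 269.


Inverse proportion: x × y = constant
k = 27 × 77 = 2079
At x=118: k/118 = 17.62
At x=269: k/269 = 7.73
= 17.62 and 7.73

17.62 and 7.73


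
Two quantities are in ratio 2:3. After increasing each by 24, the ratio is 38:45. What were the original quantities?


Let A = 2k, B = 3k.
(2k + 24) / (3k + 24) = 38/45
Cross-multiply: 45(2k + 24) = 38(3k + 24)
90k + 1080 = 114k + 912
90k - 114k = 912 - 1080
-24k = -168
k = -168/-24 = 7
A = 2×7 = 14, B = 3×7 = 21
= A = 14, B = 21

A = 14, B = 21


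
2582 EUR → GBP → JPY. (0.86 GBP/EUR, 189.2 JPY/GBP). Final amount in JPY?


Step 1: 2582 EUR × 0.86 = 2220.52 GBP
Step 2: 2220.52 GBP × 189.2 = 420122.38 JPY
Implied rate EUR→JPY = 0.86 × 189.2 = 162.7120
= 420122.38 JPY

420122.38 JPY


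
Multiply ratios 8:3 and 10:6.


Compound ratio = (8×10) : (3×6)
= 80:18
GCD = 2
= 40:9

40:9


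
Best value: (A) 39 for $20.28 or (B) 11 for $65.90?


Deal A: $20.28/39 = $0.5200/unit
Deal B: $65.90/11 = $5.9909/unit
A is cheaper per unit
= Deal A

Deal A


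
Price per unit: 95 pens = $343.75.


Unit rate = total / quantity
= 343.75 / 95
= $3.62 per unit

$3.62 per unit


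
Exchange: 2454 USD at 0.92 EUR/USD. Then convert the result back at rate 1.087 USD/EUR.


Amount × rate = 2454 × 0.92 = 2257.68 EUR
Round-trip: 2257.68 × 1.087 = 2454.10 USD
= 2257.68 EUR, then 2454.10 USD

2257.68 EUR, then 2454.10 USD


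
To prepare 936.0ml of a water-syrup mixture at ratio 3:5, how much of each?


Total parts = 3 + 5 = 8
water: 936.0 × 3/8 = 351.0ml
syrup: 936.0 × 5/8 = 585.0ml
= 351.0ml and 585.0ml

351.0ml and 585.0ml


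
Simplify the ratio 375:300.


GCD(375, 300) = 75
375/75 : 300/75
= 5:4

5:4


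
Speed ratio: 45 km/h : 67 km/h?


Ratio = 45:67
GCD = 1
Simplified = 45:67
Time ratio (same distance) = 67:45
Speed ratio = 45:67

45:67


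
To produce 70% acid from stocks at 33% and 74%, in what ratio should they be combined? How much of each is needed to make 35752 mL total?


Let x parts of 33% mix with y parts of 74%.
33x + 74y = 70(x + y)
33x + 74y = 70x + 70y
x(33 - 70) = y(70 - 74)
x/y = (74 - 70)/(70 - 33) = 4/37
Simplify: 4:37
Total parts = 41; one part = 35752/41 = 872.00 mL
33% solution: 4×872.00 = 3488.00 mL
74% solution: 37×872.00 = 32264.00 mL
= ratio 4:37; 3488.00 mL and 32264.00 mL

ratio 4:37; 3488.00 mL and 32264.00 mL


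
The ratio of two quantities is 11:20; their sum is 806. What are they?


Let A = 11k, B = 20k.
11k + 20k = 806
31k = 806 → k = 806/31 = 26
A = 11×26 = 286, B = 20×26 = 520
= A = 286, B = 520

A = 286, B = 520


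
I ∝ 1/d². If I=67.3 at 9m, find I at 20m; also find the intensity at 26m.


I₁d₁² = I₂d₂²
I at 20m = 67.3 × (9/20)² = 67.3 × 81/400 = 5451.3/400 ≈ 13.6283
I at 26m = 67.3 × (9/26)² = 67.3 × 81/676 = 5451.3/676 ≈ 8.0641
= 13.6283 and 8.0641

13.6283 and 8.0641


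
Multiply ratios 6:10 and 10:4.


Compound ratio = (6×10) : (10×4)
= 60:40
GCD = 20
= 3:2

3:2


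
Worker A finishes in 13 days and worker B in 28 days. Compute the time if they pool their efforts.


Rate of A = 1/13 per day
Rate of B = 1/28 per day
Combined rate = 1/13 + 1/28 = 41/364 ≈ 0.1126 per day
Days = 1 / combined rate = 364/41
≈ 8.88 days

8.88 days


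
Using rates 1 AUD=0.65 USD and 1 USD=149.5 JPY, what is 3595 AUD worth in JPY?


Step 1: 3595 AUD × 0.65 = 2336.75 USD
Step 2: 2336.75 USD × 149.5 = 349344.13 JPY
Implied rate AUD→JPY = 0.65 × 149.5 = 97.1750
= 349344.13 JPY

349344.13 JPY


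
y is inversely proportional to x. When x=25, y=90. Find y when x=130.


Inverse proportion: x × y = constant
k = 25 × 90 = 2250
y₂ = k / 130 = 2250 / 130
= 17.31

17.31


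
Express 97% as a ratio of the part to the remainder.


97% means 97 parts out of 100; remainder = 3
Part : remainder = 97:3
GCD = 1
= 97:3

97:3


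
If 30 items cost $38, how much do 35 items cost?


Direct proportion: y/x = constant
k = 38/30 ≈ 1.2667
y₂ = k × 35 = 38 × 35 / 30 = 1330/30
≈ 44.33

44.33


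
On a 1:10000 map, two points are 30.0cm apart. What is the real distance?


Real distance = map distance × scale
= 30.0cm × 10000
= 300000 cm = 3000.0 m
= 3.000 km

3.000 km


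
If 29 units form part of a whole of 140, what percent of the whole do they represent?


Percentage = (part / whole) × 100
= (29 / 140) × 100
≈ 20.71%

20.71%


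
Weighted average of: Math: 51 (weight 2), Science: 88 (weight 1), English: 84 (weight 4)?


Numerator = 51×2 + 88×1 + 84×4
= 102 + 88 + 336
= 526
Total weight = 7
Weighted avg = 526/7
= 75.14

75.14


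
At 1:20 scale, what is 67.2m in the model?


Model size = real / scale
= 67.2 / 20
= 3.3600 m

3.3600 m


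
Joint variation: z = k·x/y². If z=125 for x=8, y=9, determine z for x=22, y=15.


z = k·x/y²
Solve for k using the known point: k = z·y²/x = 125×81/8 = 10125/8 = 1265.6250
Now evaluate at x=22, y=15:
z = k × 22 / 225 = (10125 × 22) / (8 × 225) = 222750/1800
= 123.7500

123.7500


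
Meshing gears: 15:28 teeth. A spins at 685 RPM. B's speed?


Gear ratio = 15:28 = 15:28
RPM_B = RPM_A × (teeth_A / teeth_B)
= 685 × (15/28)
= 367.0 RPM

367.0 RPM


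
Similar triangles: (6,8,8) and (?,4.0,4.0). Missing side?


Scale factor = 4.0/8 = 0.5
Missing side = 6 × 0.5
= 3.0

3.0


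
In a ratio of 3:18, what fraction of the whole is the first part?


Total parts = 3 + 18 = 21
First part: 3/21 = 1/7
= 1/7

1/7


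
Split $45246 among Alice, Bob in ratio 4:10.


Total parts = 4 + 10 = 14
Alice: 45246 × 4/14 = 12927.43
Bob: 45246 × 10/14 = 32318.57
= Alice: $12927.43, Bob: $32318.57

Alice: $12927.43, Bob: $32318.57


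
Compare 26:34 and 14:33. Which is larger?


26/34 = 0.7647
14/33 = 0.4242
0.7647 > 0.4242, so 26:34 is greater
= 26:34

26:34


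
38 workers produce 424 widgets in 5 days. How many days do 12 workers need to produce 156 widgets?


Days ∝ work / workers, so d₂ = d₁ × (m₁/m₂) × (w₂/w₁)
Workers factor (inverse): 38/12 ≈ 3.1667
Work factor (direct): 156/424 ≈ 0.3679
d₂ = 5 × 38/12 × 156/424 = (5 × 38 × 156) / (12 × 424) = 29640/5088
≈ 5.83 days

5.83 days


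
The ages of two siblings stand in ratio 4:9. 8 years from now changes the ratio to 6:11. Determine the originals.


Let A = 4k, B = 9k.
(4k + 8) / (9k + 8) = 6/11
Cross-multiply: 11(4k + 8) = 6(9k + 8)
44k + 88 = 54k + 48
44k - 54k = 48 - 88
-10k = -40
k = -40/-10 = 4
A = 4×4 = 16, B = 9×4 = 36
= A = 16, B = 36

A = 16, B = 36


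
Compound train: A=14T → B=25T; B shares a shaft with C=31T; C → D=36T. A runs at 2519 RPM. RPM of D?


Stage 1: RPM_B = RPM_A × t_A/t_B = 2519 × 14/25 = 35266/25 = 1410.64
B and C share a shaft → RPM_C = RPM_B
Stage 2: RPM_D = RPM_C × t_C/t_D = RPM_A × (t_A×t_C)/(t_B×t_D)
Overall ratio = (14×31)/(25×36) = 434/900
RPM_D = 2519 × 434/900 = 1093246/900
≈ 1214.72 RPM

1214.72 RPM


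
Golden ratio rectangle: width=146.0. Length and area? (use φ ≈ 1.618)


φ = (1 + √5) / 2 ≈ 1.618
Length = width × φ = 146.0 × 1.618 = 236.228
≈ 236.23
Area = width × length = 146.0 × 236.228 = 34489.288 ≈ 34489.29
= Length: 236.23, Area: 34489.29

Length: 236.23, Area: 34489.29


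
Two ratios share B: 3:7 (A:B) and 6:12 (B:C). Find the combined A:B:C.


Match B: multiply A:B by 6 → 18:42
Multiply B:C by 7 → 42:84
Combined: 18:42:84
GCD = 6
= 3:7:14

3:7:14


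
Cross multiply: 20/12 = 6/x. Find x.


Cross multiply: 20 × x = 12 × 6
20x = 72
x = 72 / 20
= 3.60

3.60


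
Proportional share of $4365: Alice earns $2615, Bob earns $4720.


Total income = 2615 + 4720 = $7335
Alice: $4365 × 2615/7335 = $1556.17
Bob: $4365 × 4720/7335 = $2808.83
= Alice: $1556.17, Bob: $2808.83

Alice: $1556.17, Bob: $2808.83


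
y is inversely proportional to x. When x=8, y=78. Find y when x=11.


Inverse proportion: x × y = constant
k = 8 × 78 = 624
y₂ = k / 11 = 624 / 11
= 56.73

56.73


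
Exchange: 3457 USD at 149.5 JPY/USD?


Amount × rate = 3457 × 149.5
= 516821.50 JPY

516821.50 JPY


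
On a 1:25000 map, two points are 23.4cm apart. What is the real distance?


Real distance = map distance × scale
= 23.4cm × 25000
= 585000 cm = 5850.0 m
= 5.850 km

5.850 km


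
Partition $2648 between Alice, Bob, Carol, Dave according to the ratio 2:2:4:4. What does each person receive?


Total parts = 2 + 2 + 4 + 4 = 12
Alice: 2648 × 2/12 = 441.33
Bob: 2648 × 2/12 = 441.33
Carol: 2648 × 4/12 = 882.67
Dave: 2648 × 4/12 = 882.67
= Alice: $441.33, Bob: $441.33, Carol: $882.67, Dave: $882.67

Alice: $441.33, Bob: $441.33, Carol: $882.67, Dave: $882.67


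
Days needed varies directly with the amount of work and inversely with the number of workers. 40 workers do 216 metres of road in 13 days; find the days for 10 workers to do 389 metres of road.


Days ∝ work / workers, so d₂ = d₁ × (m₁/m₂) × (w₂/w₁)
Workers factor (inverse): 40/10 = 4.0000
Work factor (direct): 389/216 ≈ 1.8009
d₂ = 13 × 40/10 × 389/216 = (13 × 40 × 389) / (10 × 216) = 202280/2160
≈ 93.65 days

93.65 days


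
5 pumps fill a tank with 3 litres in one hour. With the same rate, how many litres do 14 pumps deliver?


Direct proportion: y/x = constant
k = 3/5 = 0.6000
y₂ = k × 14 = 3 × 14 / 5 = 42/5
= 8.40

8.40


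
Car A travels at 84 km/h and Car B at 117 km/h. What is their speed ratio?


Ratio = 84:117
GCD = 3
Simplified = 28:39
Time ratio (same distance) = 39:28
Speed ratio = 28:39

28:39
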